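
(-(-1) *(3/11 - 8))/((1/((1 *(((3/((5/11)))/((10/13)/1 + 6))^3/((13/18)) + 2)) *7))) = -12502973/70400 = -177.60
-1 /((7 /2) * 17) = -2 /119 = -0.02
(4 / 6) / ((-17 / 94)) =-188 / 51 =-3.69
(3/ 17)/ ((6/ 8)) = 4/ 17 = 0.24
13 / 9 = 1.44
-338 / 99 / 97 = -338 / 9603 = -0.04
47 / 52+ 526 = 27399 / 52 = 526.90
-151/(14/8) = -604/7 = -86.29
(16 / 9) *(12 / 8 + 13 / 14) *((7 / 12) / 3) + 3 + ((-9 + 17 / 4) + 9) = 2621 / 324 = 8.09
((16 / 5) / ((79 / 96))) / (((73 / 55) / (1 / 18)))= 2816 / 17301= 0.16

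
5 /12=0.42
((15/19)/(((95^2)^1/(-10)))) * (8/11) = -48/75449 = -0.00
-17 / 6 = -2.83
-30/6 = -5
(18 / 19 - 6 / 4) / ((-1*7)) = 3 / 38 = 0.08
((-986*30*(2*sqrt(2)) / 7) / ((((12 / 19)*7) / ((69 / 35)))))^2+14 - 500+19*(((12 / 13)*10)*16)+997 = 43449349092043 / 1529437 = 28408721.05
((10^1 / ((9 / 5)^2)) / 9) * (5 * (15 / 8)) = 3125 / 972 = 3.22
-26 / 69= -0.38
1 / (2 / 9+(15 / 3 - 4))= 0.82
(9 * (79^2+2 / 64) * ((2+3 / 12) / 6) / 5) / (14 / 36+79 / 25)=242651295 / 204416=1187.05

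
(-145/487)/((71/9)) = -1305/34577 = -0.04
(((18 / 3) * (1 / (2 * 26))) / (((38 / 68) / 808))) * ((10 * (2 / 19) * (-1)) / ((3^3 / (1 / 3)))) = -274720 / 126711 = -2.17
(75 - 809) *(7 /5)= -5138 /5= -1027.60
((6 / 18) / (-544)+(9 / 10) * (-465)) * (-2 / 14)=682993 / 11424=59.79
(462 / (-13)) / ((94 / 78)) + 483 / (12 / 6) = 19929 / 94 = 212.01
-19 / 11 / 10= -19 / 110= -0.17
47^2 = 2209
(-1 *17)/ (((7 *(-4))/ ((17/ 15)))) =289/ 420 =0.69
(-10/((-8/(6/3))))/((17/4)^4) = 640/83521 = 0.01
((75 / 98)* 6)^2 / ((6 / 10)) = 84375 / 2401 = 35.14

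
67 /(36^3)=67 /46656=0.00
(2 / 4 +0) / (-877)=-1 / 1754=-0.00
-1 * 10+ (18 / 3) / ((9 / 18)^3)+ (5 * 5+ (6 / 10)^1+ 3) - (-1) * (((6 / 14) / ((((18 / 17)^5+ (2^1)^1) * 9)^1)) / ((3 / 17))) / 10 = 39691070345 / 595889532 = 66.61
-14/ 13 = -1.08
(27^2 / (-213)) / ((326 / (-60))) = 7290 / 11573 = 0.63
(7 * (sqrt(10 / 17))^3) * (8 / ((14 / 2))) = 80 * sqrt(170) / 289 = 3.61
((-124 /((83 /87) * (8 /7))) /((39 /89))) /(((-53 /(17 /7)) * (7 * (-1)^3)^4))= 1360187 /274611974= 0.00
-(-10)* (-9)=-90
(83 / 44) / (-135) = -83 / 5940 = -0.01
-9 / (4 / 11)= -99 / 4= -24.75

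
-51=-51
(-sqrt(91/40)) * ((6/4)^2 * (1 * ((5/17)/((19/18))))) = -81 * sqrt(910)/2584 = -0.95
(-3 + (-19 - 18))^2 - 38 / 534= 427181 / 267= 1599.93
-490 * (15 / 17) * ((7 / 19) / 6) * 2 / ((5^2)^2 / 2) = -1372 / 8075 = -0.17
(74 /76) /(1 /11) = 407 /38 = 10.71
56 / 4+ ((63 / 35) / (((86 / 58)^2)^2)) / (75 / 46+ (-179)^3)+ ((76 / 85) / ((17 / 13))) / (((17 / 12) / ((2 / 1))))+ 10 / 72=15.10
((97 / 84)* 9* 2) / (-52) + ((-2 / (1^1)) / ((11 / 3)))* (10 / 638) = -1042959 / 2554552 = -0.41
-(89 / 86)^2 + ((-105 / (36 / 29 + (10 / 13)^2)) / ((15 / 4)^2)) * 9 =-1566883847 / 41528540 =-37.73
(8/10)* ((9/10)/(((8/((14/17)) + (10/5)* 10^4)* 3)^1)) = 21/1750850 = 0.00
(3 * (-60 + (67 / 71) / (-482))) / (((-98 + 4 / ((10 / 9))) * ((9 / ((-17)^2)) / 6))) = 2967144215 / 8076392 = 367.38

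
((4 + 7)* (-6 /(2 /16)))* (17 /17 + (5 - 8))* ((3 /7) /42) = 528 /49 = 10.78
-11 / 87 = -0.13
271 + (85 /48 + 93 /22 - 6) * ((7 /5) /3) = 2146313 /7920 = 271.00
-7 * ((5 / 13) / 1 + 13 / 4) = -1323 / 52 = -25.44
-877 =-877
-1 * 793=-793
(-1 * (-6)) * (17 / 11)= 102 / 11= 9.27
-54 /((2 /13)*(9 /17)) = -663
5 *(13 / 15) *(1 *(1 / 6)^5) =13 / 23328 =0.00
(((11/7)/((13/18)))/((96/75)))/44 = 225/5824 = 0.04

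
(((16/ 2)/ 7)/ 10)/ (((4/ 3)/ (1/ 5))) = 3/ 175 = 0.02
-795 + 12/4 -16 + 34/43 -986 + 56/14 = -76936/43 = -1789.21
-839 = -839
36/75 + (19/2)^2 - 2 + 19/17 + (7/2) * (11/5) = 165831/1700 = 97.55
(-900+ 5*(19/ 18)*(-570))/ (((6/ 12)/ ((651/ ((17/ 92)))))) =-468155800/ 17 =-27538576.47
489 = 489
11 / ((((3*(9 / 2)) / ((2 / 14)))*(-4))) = -11 / 378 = -0.03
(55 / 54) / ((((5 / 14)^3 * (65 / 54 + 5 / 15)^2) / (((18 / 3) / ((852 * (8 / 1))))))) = 101871 / 12227975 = 0.01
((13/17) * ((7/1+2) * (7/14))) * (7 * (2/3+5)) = 273/2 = 136.50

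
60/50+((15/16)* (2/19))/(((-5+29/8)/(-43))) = 4479/1045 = 4.29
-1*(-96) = 96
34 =34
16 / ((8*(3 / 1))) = 2 / 3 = 0.67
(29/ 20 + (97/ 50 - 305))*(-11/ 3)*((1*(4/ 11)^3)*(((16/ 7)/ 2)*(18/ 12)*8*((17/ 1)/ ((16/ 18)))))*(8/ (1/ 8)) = 18901536768/ 21175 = 892634.56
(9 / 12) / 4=3 / 16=0.19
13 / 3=4.33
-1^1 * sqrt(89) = -sqrt(89) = -9.43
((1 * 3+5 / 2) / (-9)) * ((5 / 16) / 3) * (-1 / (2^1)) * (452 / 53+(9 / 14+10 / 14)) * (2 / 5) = 8965 / 71232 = 0.13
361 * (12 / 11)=4332 / 11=393.82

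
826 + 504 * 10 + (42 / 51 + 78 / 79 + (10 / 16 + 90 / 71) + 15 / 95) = 85075751487 / 14493656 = 5869.86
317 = 317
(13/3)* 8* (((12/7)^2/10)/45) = 832/3675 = 0.23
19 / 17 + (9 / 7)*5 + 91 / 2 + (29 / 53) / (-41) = 27427223 / 517174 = 53.03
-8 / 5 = -1.60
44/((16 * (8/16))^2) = 0.69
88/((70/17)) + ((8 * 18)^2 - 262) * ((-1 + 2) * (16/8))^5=655189.37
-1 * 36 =-36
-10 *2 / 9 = -20 / 9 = -2.22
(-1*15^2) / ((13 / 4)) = -900 / 13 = -69.23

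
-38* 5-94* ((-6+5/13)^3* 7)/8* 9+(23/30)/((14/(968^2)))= 168120769529/922740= 182197.34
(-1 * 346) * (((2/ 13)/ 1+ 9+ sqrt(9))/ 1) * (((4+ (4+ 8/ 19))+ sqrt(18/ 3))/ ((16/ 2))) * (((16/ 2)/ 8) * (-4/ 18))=13667 * sqrt(6)/ 117+ 2186720/ 2223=1269.81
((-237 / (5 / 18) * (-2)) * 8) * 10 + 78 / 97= 13241742 / 97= 136512.80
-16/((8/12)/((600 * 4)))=-57600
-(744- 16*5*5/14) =-5008/7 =-715.43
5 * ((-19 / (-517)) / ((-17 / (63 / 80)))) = -1197 / 140624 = -0.01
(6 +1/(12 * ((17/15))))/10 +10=7213/680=10.61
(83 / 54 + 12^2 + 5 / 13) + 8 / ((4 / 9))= 115073 / 702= 163.92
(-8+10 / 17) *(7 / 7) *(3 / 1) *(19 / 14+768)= -17106.88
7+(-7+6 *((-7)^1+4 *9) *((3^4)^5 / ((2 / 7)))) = 2123451700209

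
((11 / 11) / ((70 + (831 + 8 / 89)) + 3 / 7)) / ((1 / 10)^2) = 0.11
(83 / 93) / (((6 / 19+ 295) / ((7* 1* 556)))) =6137684 / 521823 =11.76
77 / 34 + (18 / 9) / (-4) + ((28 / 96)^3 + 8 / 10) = 3042787 / 1175040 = 2.59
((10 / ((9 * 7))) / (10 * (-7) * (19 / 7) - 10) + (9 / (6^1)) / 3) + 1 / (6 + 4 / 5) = 13843 / 21420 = 0.65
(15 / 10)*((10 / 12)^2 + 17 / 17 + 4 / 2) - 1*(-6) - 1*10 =37 / 24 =1.54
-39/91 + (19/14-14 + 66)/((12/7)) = 1719/56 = 30.70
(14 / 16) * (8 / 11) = 0.64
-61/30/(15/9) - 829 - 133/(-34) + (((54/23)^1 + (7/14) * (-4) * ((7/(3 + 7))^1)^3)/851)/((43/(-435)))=-236459753561/286157260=-826.33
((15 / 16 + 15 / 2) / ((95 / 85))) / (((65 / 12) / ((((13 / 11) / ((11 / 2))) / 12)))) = 459 / 18392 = 0.02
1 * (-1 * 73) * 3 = -219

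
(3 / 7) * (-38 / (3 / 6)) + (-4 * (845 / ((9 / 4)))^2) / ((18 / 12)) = -639821804 / 1701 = -376144.51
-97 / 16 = -6.06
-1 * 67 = -67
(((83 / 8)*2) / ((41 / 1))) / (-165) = -83 / 27060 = -0.00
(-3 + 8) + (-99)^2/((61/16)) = 157121/61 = 2575.75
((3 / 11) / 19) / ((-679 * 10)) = -3 / 1419110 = -0.00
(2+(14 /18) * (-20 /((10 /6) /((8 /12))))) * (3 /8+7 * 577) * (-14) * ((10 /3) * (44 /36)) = 236384225 /243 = 972774.59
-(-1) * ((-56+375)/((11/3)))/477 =0.18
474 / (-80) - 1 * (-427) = 16843 / 40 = 421.08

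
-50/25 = -2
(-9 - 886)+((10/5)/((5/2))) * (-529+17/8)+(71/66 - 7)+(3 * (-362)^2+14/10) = 64648811/165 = 391810.98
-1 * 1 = -1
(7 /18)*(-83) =-581 /18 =-32.28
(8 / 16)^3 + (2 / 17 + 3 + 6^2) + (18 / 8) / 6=39.62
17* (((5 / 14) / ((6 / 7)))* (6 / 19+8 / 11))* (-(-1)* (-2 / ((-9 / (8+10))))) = 18530 / 627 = 29.55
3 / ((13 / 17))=51 / 13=3.92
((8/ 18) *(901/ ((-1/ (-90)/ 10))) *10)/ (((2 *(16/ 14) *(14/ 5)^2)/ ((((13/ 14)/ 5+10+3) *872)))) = 113308633750/ 49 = 2312421096.94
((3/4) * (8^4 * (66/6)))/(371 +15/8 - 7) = 92.36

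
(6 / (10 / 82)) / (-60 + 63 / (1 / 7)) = 82 / 635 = 0.13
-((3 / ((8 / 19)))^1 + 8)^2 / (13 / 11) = -161051 / 832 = -193.57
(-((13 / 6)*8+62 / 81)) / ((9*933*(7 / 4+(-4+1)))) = 5864 / 3400785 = 0.00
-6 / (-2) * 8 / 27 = 0.89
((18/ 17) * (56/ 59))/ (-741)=-336/ 247741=-0.00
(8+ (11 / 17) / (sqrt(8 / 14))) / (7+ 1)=11 * sqrt(7) / 272+ 1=1.11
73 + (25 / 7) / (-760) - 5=72347 / 1064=68.00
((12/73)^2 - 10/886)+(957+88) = 2467017762/2360747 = 1045.02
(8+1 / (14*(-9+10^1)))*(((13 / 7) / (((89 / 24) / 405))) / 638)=2.57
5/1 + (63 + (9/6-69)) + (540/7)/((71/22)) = 24257/994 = 24.40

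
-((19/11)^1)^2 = -2.98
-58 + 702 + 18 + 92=754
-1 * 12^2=-144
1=1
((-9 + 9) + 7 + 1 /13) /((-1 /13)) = -92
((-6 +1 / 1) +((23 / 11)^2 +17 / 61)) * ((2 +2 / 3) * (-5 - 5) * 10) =2063200 / 22143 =93.18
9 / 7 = 1.29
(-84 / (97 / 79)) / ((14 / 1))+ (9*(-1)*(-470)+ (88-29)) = 415559 / 97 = 4284.11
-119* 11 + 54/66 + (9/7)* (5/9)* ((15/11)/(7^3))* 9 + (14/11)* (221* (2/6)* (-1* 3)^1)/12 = -19182967/14406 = -1331.60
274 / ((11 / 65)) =17810 / 11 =1619.09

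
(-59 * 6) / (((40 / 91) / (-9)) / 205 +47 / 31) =-368495946 / 1577965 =-233.53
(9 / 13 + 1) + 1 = 35 / 13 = 2.69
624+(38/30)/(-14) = 131021/210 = 623.91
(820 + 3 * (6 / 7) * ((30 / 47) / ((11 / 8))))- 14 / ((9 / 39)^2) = 18184546 / 32571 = 558.30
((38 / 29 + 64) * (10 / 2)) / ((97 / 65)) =615550 / 2813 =218.82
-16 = -16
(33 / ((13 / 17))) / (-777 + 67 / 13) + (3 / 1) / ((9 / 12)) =39575 / 10034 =3.94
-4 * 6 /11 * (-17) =408 /11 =37.09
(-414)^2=171396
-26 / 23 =-1.13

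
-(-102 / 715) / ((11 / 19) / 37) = 71706 / 7865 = 9.12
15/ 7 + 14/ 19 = 383/ 133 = 2.88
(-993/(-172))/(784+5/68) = 16881/2292631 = 0.01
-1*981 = -981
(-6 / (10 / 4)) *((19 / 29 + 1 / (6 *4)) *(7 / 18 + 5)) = -9409 / 1044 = -9.01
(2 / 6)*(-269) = -269 / 3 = -89.67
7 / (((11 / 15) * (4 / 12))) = 315 / 11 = 28.64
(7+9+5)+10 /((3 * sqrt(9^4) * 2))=5108 /243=21.02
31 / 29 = 1.07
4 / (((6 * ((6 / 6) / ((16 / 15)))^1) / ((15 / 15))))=32 / 45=0.71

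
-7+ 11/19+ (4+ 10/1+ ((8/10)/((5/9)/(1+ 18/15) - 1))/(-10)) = 135081/17575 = 7.69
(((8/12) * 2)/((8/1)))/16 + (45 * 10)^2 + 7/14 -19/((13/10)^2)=3285185881/16224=202489.27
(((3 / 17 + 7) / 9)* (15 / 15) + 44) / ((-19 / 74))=-507196 / 2907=-174.47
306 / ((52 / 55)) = 323.65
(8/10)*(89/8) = 89/10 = 8.90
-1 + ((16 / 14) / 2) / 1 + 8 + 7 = 102 / 7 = 14.57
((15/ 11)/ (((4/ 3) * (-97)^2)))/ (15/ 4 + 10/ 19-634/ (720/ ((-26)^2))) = -38475/ 209186900351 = -0.00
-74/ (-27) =74/ 27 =2.74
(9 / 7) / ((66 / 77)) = 3 / 2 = 1.50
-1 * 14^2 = -196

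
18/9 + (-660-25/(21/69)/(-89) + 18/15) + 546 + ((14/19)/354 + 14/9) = -108.32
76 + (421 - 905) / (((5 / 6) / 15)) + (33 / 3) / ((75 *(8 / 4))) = -1295389 / 150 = -8635.93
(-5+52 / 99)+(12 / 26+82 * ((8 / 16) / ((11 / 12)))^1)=52399 / 1287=40.71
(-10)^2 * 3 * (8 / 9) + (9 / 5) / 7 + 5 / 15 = 9354 / 35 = 267.26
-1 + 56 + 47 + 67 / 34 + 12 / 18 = 10673 / 102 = 104.64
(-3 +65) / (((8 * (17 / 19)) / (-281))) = -165509 / 68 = -2433.96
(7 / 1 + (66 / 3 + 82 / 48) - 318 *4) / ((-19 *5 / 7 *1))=208537 / 2280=91.46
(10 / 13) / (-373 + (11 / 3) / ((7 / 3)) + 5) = -14 / 6669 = -0.00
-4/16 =-1/4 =-0.25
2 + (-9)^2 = 83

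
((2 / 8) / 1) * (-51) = -51 / 4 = -12.75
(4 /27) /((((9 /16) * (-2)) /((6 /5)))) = -64 /405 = -0.16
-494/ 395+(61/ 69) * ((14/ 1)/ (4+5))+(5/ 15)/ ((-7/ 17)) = -1176113/ 1717065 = -0.68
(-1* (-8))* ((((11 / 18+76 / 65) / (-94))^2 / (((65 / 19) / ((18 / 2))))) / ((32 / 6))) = 82438891 / 58238076000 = 0.00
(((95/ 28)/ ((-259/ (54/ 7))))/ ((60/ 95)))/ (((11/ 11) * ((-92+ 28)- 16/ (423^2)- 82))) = 581340321/ 530456387440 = 0.00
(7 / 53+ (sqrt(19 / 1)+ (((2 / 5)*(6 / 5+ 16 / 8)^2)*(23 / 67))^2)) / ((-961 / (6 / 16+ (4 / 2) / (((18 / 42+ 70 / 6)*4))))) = -423*sqrt(19) / 976376 - 106987830399 / 117084903625000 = -0.00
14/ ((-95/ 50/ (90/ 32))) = -1575/ 76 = -20.72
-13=-13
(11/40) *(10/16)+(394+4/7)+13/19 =3365879/8512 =395.43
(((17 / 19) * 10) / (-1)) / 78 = -85 / 741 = -0.11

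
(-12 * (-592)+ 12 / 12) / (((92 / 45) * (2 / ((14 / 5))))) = 447615 / 92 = 4865.38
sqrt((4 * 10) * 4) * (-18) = -72 * sqrt(10) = -227.68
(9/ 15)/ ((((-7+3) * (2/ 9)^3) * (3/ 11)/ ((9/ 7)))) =-72171/ 1120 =-64.44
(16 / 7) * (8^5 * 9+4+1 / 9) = 42467920 / 63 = 674093.97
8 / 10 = 4 / 5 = 0.80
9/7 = 1.29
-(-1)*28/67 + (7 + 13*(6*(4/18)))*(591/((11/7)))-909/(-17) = 115334882/12529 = 9205.43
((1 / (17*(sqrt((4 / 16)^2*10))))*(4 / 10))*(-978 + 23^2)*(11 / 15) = -19756*sqrt(10) / 6375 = -9.80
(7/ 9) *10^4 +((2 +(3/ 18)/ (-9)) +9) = 420593/ 54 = 7788.76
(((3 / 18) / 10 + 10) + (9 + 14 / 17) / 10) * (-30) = -11219 / 34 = -329.97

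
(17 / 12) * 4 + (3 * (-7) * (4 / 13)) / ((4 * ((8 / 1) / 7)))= 1327 / 312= 4.25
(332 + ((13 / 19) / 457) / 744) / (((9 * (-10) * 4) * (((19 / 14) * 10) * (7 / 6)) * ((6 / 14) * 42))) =-2144770477 / 662811595200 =-0.00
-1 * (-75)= 75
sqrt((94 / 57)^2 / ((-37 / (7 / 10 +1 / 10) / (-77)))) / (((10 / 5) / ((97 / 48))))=2.15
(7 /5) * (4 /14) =0.40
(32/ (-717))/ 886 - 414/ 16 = -65749745/ 2541048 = -25.88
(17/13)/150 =0.01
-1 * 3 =-3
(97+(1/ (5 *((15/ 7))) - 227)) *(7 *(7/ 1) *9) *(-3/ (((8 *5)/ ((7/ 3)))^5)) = 8023779449/ 69120000000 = 0.12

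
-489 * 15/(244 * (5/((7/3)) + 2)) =-51345/7076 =-7.26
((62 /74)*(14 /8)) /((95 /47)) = 10199 /14060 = 0.73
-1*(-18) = 18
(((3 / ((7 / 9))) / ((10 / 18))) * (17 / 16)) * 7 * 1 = 4131 / 80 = 51.64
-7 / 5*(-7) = 9.80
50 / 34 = 25 / 17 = 1.47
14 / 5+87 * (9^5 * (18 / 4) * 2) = 231176849 / 5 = 46235369.80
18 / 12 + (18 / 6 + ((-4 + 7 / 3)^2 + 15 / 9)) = 161 / 18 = 8.94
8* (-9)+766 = 694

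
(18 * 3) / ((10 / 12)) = 324 / 5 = 64.80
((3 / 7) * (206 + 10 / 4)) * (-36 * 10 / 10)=-3216.86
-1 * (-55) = 55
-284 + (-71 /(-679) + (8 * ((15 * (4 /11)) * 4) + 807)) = 5210748 /7469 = 697.65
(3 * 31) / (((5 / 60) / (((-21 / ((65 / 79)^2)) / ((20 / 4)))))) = -146264076 / 21125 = -6923.74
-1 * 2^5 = -32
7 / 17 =0.41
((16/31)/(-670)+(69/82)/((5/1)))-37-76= -112.83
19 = 19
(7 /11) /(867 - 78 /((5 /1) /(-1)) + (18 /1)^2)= 35 /66363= 0.00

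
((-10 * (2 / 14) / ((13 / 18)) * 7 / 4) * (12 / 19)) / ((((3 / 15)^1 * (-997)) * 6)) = 0.00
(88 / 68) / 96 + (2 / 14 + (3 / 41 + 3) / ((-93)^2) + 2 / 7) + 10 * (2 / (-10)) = -350549531 / 225058512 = -1.56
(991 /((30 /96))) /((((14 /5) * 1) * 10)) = 3964 /35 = 113.26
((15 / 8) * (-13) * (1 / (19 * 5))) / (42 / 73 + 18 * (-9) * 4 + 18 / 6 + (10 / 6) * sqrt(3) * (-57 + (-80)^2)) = -6591360165 * sqrt(3) / 813730290984656 -401794263 / 813730290984656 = -0.00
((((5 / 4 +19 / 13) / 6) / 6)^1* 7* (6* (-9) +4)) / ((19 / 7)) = -57575 / 5928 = -9.71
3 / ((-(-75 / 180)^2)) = -432 / 25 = -17.28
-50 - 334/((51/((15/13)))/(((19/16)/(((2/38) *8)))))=-1008635/14144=-71.31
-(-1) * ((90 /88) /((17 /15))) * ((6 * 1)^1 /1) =2025 /374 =5.41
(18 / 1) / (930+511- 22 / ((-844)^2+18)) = 356177 / 28513947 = 0.01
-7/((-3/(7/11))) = 49/33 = 1.48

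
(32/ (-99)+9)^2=737881/ 9801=75.29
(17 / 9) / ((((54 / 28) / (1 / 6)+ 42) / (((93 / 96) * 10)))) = 3689 / 10800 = 0.34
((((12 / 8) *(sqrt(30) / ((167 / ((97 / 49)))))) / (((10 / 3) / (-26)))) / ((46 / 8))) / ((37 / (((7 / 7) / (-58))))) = 11349 *sqrt(30) / 1009741285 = 0.00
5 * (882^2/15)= 259308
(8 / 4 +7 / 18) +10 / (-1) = -137 / 18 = -7.61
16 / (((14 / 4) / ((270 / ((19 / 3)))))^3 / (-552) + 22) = 37549495296000 / 51630553679363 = 0.73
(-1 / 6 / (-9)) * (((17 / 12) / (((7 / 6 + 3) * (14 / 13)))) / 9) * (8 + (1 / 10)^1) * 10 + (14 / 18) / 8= 236 / 1575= 0.15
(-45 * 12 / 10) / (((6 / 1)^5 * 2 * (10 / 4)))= -1 / 720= -0.00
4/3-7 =-17/3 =-5.67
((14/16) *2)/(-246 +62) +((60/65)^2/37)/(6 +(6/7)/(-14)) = -2514715/446414176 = -0.01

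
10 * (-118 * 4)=-4720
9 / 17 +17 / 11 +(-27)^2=136711 / 187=731.07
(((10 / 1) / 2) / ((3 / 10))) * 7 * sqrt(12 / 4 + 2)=260.87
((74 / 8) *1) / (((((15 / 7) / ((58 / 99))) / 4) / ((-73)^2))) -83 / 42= 1120690247 / 20790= 53905.25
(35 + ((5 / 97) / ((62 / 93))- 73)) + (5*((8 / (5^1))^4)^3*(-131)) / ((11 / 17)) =-29693376803739843 / 104199218750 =-284967.37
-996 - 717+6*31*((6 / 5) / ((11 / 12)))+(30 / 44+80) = -152771 / 110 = -1388.83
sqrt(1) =1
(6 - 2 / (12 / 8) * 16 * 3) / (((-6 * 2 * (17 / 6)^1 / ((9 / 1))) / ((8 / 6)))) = 348 / 17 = 20.47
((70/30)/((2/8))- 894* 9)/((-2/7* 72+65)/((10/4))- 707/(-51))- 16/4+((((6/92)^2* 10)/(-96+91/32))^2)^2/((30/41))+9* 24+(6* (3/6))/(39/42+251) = -51774432153523383313680808913693028/1231603081728276046935414683993909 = -42.04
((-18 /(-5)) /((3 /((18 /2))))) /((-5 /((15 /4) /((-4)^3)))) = 81 /640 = 0.13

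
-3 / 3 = -1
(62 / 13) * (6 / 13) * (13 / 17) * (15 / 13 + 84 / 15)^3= 31472881068 / 60692125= 518.57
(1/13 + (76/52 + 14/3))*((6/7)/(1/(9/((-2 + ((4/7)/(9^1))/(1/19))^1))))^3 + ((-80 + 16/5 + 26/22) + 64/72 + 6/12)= -232166151979/40218750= -5772.58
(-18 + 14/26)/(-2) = 227/26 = 8.73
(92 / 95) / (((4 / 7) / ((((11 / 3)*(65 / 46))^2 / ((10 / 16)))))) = 286286 / 3933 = 72.79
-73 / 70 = -1.04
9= 9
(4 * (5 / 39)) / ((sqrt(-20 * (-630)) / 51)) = 0.23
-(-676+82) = 594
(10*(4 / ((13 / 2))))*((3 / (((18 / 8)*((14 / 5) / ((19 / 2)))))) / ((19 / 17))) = 6800 / 273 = 24.91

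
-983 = -983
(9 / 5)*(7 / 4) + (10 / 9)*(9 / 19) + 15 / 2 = 4247 / 380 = 11.18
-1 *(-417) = 417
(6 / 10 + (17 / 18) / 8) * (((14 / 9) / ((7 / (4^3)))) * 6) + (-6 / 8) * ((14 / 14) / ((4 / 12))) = 31873 / 540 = 59.02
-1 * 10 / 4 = -5 / 2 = -2.50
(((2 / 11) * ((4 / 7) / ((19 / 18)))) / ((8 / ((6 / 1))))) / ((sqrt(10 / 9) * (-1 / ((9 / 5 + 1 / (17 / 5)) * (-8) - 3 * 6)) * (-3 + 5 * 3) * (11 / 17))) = 0.31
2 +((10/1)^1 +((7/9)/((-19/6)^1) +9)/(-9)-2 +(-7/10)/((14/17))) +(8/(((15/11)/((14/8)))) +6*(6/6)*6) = 111719/2052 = 54.44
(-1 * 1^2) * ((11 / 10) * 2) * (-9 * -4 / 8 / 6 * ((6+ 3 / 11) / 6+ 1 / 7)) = -549 / 280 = -1.96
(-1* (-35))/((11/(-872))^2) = 26613440/121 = 219945.79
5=5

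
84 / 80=1.05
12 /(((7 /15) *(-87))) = -60 /203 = -0.30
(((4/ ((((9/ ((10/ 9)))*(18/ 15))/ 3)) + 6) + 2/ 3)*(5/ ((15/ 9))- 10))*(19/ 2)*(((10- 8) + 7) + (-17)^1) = 340480/ 81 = 4203.46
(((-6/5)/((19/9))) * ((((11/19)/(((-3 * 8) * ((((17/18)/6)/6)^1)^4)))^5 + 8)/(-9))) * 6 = -124082300117960668174744220231387438227780532646817774752/956026735568021529138877774277405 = -129789571255282309070613.40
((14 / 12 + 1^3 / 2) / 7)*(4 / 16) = 5 / 84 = 0.06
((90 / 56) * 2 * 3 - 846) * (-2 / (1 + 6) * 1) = 11709 / 49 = 238.96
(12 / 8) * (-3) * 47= -211.50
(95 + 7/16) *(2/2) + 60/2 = 125.44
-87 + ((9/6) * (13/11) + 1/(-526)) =-246568/2893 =-85.23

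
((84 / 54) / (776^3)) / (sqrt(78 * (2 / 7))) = 7 * sqrt(273) / 164018290176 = 0.00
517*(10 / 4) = 2585 / 2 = 1292.50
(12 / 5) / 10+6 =156 / 25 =6.24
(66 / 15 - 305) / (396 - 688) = 1503 / 1460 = 1.03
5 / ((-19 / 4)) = -20 / 19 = -1.05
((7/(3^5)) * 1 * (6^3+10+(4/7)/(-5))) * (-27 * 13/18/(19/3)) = -51389/2565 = -20.03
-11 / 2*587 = -6457 / 2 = -3228.50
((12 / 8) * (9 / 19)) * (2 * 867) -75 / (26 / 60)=261567 / 247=1058.98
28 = 28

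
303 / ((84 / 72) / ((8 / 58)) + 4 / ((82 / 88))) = 298152 / 12547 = 23.76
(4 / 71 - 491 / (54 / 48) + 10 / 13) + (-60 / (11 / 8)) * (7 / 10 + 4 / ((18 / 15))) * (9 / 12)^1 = -4715210 / 8307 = -567.62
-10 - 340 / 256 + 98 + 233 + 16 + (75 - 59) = 22507 / 64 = 351.67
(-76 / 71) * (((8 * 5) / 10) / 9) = -0.48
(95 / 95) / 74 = 1 / 74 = 0.01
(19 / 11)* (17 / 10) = 323 / 110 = 2.94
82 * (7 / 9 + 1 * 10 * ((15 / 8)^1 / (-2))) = -25379 / 36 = -704.97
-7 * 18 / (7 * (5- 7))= 9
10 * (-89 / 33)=-890 / 33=-26.97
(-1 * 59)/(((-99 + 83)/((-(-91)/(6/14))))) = 37583/48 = 782.98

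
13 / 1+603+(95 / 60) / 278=2054995 / 3336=616.01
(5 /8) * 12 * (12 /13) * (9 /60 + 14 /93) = 129 /62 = 2.08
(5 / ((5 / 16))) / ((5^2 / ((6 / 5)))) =96 / 125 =0.77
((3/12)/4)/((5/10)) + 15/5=25/8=3.12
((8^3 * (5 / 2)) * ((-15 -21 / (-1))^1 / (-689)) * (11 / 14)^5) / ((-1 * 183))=12884080 / 706381403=0.02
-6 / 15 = -2 / 5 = -0.40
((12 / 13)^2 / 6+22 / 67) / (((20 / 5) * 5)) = 2663 / 113230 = 0.02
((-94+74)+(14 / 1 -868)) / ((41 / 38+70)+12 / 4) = -33212 / 2815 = -11.80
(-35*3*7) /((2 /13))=-4777.50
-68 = -68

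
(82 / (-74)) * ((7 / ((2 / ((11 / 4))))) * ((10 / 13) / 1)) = -8.20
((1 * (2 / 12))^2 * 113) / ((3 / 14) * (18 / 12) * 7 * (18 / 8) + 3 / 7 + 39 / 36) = 3164 / 6627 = 0.48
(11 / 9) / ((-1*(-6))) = 11 / 54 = 0.20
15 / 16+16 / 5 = 331 / 80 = 4.14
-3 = -3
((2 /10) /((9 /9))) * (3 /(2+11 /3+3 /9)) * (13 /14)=13 /140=0.09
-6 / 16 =-3 / 8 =-0.38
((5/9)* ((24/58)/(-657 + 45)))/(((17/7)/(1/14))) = -5/452574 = -0.00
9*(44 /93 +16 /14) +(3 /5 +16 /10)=18167 /1085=16.74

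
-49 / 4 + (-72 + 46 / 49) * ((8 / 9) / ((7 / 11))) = -1376927 / 12348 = -111.51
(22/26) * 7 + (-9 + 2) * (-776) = 70693/13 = 5437.92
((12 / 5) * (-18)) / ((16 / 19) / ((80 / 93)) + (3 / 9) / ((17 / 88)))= -209304 / 13103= -15.97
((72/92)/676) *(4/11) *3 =54/42757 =0.00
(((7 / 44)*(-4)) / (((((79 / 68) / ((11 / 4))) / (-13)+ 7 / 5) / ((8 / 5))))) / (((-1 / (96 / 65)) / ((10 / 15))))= 30464 / 41555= 0.73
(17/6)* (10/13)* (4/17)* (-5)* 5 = -500/39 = -12.82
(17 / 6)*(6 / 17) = 1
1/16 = 0.06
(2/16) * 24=3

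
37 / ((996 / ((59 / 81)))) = 2183 / 80676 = 0.03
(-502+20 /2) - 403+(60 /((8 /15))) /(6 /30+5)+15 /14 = -317515 /364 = -872.29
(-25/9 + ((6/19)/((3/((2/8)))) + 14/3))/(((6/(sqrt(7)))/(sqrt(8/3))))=655 * sqrt(42)/3078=1.38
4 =4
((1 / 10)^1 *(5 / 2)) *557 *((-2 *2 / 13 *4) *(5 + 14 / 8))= -15039 / 13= -1156.85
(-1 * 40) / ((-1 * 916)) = 0.04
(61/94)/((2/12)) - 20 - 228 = -11473/47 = -244.11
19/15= 1.27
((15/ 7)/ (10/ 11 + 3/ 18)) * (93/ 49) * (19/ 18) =97185/ 24353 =3.99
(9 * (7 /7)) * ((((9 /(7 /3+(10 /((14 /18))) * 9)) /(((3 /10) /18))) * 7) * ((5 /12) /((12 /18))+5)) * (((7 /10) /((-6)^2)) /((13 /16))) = 1250235 /32227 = 38.79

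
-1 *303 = -303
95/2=47.50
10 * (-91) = -910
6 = 6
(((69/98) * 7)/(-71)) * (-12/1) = 414/497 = 0.83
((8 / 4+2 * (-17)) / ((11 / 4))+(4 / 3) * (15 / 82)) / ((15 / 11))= -5138 / 615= -8.35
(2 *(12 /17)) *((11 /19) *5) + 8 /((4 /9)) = 7134 /323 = 22.09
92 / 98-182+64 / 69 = -609032 / 3381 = -180.13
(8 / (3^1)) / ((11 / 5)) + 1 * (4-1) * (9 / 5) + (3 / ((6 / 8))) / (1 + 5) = 1201 / 165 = 7.28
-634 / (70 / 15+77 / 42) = -1268 / 13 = -97.54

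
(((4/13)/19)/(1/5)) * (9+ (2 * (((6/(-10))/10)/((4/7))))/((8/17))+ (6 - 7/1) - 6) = 1243/9880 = 0.13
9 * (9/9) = 9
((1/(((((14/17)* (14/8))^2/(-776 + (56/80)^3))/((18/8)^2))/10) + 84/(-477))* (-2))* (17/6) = 49079786939639/458110800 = 107135.19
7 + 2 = 9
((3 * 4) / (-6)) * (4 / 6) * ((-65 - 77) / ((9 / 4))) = 2272 / 27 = 84.15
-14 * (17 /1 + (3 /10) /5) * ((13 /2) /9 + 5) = -615013 /450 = -1366.70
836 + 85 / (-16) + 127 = 15323 / 16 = 957.69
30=30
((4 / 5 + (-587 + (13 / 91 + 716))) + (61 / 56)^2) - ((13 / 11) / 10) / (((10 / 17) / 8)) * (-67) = 205955499 / 862400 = 238.82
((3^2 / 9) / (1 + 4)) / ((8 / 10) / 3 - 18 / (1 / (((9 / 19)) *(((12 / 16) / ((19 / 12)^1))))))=-1083 / 20426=-0.05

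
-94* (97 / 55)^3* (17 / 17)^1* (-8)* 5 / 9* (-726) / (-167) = 1372660192 / 137775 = 9963.06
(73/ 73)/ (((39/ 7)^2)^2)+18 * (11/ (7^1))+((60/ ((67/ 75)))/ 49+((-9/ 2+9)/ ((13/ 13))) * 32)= 1318932984757/ 7595026803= 173.66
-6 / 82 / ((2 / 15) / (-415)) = 18675 / 82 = 227.74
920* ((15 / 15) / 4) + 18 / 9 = 232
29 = 29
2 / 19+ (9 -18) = -169 / 19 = -8.89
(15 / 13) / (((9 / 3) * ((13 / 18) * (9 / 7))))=70 / 169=0.41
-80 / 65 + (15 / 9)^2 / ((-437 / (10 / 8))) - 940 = -192498377 / 204516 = -941.24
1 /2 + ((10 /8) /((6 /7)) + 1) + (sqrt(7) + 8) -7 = sqrt(7) + 95 /24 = 6.60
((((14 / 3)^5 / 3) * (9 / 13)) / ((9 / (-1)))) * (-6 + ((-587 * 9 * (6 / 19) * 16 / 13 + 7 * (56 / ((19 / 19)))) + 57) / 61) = 261741192608 / 142789959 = 1833.05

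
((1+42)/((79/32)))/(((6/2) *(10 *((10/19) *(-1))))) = -6536/5925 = -1.10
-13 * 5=-65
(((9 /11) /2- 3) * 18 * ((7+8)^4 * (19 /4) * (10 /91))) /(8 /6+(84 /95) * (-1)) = -703154671875 /256256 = -2743953.98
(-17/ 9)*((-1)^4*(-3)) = 17/ 3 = 5.67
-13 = -13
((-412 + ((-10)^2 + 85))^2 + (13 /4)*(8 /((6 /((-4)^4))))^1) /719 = 157915 /2157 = 73.21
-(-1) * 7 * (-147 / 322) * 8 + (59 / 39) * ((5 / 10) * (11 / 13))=-581305 / 23322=-24.93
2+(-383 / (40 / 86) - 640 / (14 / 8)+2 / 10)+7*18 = -1060.96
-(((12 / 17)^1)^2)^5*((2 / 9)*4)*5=-275188285440 / 2015993900449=-0.14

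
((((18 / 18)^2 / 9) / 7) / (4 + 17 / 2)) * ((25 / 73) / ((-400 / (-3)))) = 1 / 306600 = 0.00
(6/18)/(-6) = -1/18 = -0.06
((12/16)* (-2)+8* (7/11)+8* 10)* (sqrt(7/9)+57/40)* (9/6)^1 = 1839* sqrt(7)/44+314469/1760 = 289.26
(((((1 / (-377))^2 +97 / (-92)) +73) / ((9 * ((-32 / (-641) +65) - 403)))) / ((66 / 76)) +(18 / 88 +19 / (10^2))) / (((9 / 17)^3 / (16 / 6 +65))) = 44279281751025672841 / 264348652549538700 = 167.50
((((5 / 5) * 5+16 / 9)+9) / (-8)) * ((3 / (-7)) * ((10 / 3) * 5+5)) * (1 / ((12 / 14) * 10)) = 923 / 432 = 2.14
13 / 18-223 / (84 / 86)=-14338 / 63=-227.59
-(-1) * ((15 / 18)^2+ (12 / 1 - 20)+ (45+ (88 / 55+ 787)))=148733 / 180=826.29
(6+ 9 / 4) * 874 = 14421 / 2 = 7210.50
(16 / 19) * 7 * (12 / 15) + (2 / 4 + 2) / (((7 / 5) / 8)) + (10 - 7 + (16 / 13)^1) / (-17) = 2755981 / 146965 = 18.75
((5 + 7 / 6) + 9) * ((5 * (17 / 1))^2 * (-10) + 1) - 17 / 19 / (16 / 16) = -41639541 / 38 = -1095777.39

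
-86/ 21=-4.10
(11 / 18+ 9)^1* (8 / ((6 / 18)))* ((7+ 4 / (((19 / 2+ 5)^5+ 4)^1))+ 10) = 241294751204 / 61533831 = 3921.33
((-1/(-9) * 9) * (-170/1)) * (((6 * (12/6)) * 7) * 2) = -28560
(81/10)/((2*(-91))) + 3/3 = 1739/1820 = 0.96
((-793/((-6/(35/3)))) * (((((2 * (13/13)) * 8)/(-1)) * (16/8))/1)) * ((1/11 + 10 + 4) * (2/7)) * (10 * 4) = -786656000/99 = -7946020.20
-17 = -17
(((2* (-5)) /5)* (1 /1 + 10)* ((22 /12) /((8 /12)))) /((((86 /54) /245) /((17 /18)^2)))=-8567405 /1032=-8301.75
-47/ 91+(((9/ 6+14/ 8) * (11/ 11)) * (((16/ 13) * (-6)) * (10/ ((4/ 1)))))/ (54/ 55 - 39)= 67341/ 63427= 1.06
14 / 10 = 7 / 5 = 1.40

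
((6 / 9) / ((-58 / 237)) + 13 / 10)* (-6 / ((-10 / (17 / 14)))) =-3009 / 2900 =-1.04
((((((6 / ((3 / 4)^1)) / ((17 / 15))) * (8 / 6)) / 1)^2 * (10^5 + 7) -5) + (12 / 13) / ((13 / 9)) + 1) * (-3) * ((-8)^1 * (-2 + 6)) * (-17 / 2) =-7228738528.06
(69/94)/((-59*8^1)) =-69/44368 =-0.00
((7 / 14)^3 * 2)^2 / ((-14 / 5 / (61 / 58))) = -305 / 12992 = -0.02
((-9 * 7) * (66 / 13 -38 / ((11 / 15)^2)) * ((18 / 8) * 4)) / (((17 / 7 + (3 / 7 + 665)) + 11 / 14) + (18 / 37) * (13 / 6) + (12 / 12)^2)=10099961928 / 182164411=55.44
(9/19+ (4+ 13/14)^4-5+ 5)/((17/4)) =25354179/182476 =138.95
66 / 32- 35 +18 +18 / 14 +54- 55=-1641 / 112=-14.65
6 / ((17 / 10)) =60 / 17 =3.53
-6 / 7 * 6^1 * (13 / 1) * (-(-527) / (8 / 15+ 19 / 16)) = -59192640 / 2891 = -20474.80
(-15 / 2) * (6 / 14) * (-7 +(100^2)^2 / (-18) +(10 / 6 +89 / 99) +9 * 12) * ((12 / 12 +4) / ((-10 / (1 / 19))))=-469916.05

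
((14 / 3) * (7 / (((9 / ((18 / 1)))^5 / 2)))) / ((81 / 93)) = 194432 / 81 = 2400.40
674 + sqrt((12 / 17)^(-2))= 8105 / 12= 675.42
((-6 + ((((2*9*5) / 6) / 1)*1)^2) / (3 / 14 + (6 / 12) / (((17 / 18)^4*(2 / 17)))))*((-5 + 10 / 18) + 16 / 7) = -1336336 / 15705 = -85.09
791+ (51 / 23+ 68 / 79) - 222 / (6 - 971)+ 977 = 3105820659 / 1753405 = 1771.31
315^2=99225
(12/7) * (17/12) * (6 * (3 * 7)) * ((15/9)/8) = 255/4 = 63.75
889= 889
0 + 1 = 1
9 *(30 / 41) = 270 / 41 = 6.59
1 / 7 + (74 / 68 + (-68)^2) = 1100805 / 238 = 4625.23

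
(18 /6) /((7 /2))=6 /7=0.86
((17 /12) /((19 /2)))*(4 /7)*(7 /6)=17 /171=0.10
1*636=636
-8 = -8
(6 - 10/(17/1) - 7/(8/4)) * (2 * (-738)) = -47970/17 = -2821.76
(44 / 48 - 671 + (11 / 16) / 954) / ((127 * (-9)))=10228141 / 17446752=0.59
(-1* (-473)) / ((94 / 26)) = 6149 / 47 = 130.83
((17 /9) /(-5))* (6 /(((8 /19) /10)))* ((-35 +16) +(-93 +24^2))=-24978.67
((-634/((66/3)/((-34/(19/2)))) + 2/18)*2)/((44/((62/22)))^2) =0.85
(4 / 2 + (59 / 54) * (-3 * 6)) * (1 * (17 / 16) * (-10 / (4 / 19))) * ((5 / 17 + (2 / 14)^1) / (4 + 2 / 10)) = 327275 / 3528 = 92.77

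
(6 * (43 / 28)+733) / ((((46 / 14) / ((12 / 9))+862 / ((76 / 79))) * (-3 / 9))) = -1184574 / 477997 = -2.48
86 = 86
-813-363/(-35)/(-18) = -170851/210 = -813.58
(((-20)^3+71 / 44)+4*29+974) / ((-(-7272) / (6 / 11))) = -101323 / 195536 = -0.52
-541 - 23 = -564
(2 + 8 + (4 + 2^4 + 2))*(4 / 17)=128 / 17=7.53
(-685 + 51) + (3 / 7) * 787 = -2077 / 7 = -296.71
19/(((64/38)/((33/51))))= 3971/544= 7.30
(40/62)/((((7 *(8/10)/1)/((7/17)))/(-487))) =-12175/527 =-23.10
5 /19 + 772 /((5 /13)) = 190709 /95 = 2007.46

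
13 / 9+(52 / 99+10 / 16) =2.59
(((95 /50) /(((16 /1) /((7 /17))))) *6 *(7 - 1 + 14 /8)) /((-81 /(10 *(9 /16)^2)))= -12369 /139264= -0.09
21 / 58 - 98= -97.64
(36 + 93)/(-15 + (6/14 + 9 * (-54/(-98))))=-2107/157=-13.42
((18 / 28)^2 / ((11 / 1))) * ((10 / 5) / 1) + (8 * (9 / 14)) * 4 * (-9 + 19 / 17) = -2970207 / 18326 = -162.08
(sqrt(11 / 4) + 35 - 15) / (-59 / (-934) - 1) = -3736 / 175 - 467*sqrt(11) / 875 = -23.12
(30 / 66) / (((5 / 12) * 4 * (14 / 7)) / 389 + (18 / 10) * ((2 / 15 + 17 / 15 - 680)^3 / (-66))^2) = 4874048437500 / 433203768543486622592949509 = 0.00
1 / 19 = 0.05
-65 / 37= -1.76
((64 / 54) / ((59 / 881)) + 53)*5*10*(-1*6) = -11262100 / 531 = -21209.23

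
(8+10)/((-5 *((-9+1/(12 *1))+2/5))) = 216/511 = 0.42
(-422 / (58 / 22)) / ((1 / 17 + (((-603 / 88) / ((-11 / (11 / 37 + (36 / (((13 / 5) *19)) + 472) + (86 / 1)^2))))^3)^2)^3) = -2511796920698673015379365592513918280434622238279754299978912275564305082001773190348783946763520013953497244347290652766865744461824 / 41899636871344458602393781736700994462935120661035677623755051299554226134735576923729699433408192520724979353511095944423614631802312953652523024733005559567806571723752944972214491832078169563677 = -0.00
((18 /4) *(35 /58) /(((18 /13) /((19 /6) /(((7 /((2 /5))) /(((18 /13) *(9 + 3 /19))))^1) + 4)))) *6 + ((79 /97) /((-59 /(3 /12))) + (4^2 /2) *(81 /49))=87.29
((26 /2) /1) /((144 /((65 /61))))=845 /8784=0.10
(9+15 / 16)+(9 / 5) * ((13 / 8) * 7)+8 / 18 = 22217 / 720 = 30.86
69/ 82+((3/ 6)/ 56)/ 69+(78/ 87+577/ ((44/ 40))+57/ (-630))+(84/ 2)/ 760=5053078387037/ 9602078640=526.25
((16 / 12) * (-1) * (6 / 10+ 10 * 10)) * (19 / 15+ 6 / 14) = -358136 / 1575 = -227.39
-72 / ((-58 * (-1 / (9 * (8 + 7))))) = -4860 / 29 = -167.59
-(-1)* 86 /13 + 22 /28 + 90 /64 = 25647 /2912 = 8.81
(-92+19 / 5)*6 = -529.20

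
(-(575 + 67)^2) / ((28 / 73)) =-1074570.43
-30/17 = -1.76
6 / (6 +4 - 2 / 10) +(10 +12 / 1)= 1108 / 49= 22.61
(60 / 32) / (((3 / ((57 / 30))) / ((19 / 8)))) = 2.82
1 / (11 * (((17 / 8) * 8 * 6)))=1 / 1122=0.00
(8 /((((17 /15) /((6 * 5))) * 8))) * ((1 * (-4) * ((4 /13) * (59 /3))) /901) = -141600 /199121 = -0.71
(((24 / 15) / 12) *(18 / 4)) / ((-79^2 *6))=-1 / 62410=-0.00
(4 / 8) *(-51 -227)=-139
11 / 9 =1.22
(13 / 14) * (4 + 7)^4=190333 / 14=13595.21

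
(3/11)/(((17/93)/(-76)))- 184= -55612/187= -297.39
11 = 11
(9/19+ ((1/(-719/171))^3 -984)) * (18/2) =-62513628325578/7062204221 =-8851.86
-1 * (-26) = 26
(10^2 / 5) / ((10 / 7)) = 14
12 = 12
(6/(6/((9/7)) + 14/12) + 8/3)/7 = 388/735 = 0.53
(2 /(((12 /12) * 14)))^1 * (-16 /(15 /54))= -288 /35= -8.23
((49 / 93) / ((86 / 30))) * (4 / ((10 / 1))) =98 / 1333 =0.07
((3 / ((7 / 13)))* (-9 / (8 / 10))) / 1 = -1755 / 28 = -62.68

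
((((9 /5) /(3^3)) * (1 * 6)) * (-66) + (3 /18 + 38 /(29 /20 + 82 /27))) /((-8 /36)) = 3873903 /48460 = 79.94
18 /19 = 0.95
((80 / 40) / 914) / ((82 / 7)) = 7 / 37474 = 0.00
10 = 10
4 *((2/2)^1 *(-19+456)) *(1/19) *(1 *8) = 736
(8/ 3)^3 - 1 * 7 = 323/ 27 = 11.96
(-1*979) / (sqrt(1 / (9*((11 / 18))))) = -2295.96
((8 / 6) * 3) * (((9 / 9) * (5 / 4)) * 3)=15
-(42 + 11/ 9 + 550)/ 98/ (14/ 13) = -69407/ 12348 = -5.62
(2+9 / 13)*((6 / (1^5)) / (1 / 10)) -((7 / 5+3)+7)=9759 / 65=150.14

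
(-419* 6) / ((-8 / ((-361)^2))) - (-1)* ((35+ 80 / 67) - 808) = 10975297455 / 268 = 40952602.44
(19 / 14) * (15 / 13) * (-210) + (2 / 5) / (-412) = -4403263 / 13390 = -328.85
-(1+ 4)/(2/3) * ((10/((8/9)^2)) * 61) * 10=-1852875/32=-57902.34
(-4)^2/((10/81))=648/5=129.60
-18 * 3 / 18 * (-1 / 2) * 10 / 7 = 15 / 7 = 2.14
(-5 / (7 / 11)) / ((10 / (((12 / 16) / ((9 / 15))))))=-55 / 56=-0.98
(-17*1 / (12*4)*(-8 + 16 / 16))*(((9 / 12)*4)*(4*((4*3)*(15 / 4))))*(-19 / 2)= -101745 / 8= -12718.12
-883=-883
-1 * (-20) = 20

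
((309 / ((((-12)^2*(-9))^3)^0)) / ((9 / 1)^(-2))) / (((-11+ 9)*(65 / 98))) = -1226421 / 65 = -18868.02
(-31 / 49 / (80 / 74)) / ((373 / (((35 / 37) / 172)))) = -31 / 3592736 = -0.00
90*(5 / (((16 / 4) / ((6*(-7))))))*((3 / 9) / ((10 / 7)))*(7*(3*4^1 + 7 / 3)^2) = -3171035 / 2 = -1585517.50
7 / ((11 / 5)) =35 / 11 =3.18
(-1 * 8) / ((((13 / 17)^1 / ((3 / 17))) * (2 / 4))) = -48 / 13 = -3.69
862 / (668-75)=1.45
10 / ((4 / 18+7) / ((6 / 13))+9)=0.41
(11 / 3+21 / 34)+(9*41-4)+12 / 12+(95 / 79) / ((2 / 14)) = 3051581 / 8058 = 378.70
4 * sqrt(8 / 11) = 3.41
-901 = -901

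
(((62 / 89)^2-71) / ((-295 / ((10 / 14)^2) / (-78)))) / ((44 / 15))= -148522725 / 45799222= -3.24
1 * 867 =867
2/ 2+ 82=83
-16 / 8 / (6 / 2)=-2 / 3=-0.67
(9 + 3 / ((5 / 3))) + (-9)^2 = 459 / 5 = 91.80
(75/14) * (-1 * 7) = -75/2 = -37.50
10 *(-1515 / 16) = -7575 / 8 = -946.88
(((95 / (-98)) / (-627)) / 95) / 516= 1 / 31706136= 0.00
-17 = -17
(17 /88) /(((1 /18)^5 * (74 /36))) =72275976 /407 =177582.25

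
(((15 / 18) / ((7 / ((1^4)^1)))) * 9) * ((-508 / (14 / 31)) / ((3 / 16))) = -314960 / 49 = -6427.76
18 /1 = 18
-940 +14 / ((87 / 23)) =-81458 / 87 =-936.30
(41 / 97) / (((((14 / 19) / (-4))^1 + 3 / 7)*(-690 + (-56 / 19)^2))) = -1968533 / 775369985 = -0.00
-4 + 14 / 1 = 10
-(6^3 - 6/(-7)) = -1518/7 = -216.86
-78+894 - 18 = 798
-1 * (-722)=722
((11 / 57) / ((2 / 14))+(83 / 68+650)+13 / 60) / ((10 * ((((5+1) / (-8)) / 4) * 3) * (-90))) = 12651034 / 9811125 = 1.29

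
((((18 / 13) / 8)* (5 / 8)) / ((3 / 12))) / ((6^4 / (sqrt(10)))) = 5* sqrt(10) / 14976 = 0.00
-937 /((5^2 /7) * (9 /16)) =-466.42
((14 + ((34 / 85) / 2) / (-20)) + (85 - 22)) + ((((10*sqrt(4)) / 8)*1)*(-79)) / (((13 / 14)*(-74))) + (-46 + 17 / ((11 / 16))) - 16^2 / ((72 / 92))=-1278663569 / 4761900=-268.52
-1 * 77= -77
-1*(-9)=9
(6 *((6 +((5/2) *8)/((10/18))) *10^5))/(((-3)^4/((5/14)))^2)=489.91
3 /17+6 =6.18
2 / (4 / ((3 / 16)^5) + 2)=243 / 2097395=0.00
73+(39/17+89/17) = 1369/17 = 80.53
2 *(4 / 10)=4 / 5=0.80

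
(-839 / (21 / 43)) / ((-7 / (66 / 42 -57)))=-13997876 / 1029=-13603.38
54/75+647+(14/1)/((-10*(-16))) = 259123/400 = 647.81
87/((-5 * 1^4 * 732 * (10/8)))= -29/1525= -0.02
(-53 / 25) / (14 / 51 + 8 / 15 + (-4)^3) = 2703 / 80570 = 0.03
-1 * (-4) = 4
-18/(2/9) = -81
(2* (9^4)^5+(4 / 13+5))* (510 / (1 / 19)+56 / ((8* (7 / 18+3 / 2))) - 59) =51773904664012293587512050 / 221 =234271061828109925735348.60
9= 9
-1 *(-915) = 915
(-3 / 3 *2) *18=-36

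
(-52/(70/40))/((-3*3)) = 208/63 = 3.30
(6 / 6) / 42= 1 / 42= 0.02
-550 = -550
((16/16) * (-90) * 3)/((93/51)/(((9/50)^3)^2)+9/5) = -12196570950/2421956310473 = -0.01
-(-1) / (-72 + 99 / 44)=-4 / 279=-0.01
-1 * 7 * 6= -42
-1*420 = -420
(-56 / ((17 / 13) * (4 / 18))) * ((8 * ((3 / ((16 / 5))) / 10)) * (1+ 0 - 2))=2457 / 17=144.53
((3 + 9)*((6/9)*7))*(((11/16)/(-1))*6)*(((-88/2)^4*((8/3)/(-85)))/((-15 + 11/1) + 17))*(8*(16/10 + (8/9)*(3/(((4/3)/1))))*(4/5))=48140612.86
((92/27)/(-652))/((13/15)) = -115/19071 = -0.01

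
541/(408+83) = 541/491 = 1.10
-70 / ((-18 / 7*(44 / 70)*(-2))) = -8575 / 396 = -21.65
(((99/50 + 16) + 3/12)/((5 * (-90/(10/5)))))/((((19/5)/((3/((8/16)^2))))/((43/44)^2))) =-0.24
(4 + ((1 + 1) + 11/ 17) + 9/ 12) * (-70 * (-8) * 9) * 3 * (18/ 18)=1901340/ 17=111843.53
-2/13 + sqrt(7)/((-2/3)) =-3 * sqrt(7)/2 - 2/13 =-4.12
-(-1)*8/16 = 1/2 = 0.50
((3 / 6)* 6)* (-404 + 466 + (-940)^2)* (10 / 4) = 6627465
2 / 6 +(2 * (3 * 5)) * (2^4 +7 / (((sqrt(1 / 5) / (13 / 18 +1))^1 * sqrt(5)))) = 842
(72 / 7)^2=5184 / 49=105.80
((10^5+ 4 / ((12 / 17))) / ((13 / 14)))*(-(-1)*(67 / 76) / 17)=140707973 / 25194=5584.98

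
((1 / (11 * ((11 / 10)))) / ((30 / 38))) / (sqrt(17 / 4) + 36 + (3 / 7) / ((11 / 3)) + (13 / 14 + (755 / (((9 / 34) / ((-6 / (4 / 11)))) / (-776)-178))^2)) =3413486332251867681749674342445295 / 1792096668070093659855597765412934402-8457591784794971256397952831299 * sqrt(17) / 488753636746389179960617572385345746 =0.00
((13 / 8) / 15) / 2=13 / 240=0.05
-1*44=-44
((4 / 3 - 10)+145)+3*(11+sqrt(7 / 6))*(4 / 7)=2*sqrt(42) / 7+3259 / 21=157.04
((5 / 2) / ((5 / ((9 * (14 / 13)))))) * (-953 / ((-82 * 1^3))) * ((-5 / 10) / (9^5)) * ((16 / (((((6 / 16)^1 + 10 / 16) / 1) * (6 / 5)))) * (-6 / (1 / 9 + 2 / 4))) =0.06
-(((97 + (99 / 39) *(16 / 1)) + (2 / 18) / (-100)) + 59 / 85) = -27509539 / 198900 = -138.31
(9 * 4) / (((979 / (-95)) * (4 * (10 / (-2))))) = 171 / 979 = 0.17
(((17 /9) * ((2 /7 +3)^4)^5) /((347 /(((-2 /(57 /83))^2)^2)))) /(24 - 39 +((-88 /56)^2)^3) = 11076638908811817360798968394640782856 /76309789471968769853004351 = 145153577089.62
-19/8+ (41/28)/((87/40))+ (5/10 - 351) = -1715927/4872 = -352.20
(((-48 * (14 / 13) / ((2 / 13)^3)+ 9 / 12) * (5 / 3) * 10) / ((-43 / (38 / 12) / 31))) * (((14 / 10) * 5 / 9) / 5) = 14451115 / 172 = 84018.11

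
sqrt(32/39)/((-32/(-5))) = 5*sqrt(78)/312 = 0.14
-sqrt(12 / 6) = -sqrt(2) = -1.41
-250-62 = -312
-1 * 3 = -3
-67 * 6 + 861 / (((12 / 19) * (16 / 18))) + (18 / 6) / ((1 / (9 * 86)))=110517 / 32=3453.66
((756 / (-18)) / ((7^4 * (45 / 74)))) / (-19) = 148 / 97755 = 0.00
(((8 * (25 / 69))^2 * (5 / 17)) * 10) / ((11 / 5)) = 10000000 / 890307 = 11.23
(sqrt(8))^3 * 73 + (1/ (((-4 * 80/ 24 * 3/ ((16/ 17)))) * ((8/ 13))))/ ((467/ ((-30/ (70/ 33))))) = 1287/ 1111460 + 1168 * sqrt(2) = 1651.80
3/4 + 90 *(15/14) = 97.18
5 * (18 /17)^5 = 9447840 /1419857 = 6.65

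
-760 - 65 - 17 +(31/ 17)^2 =-838.67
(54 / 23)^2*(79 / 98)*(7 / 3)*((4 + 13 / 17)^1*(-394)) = -1225306116 / 62951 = -19464.44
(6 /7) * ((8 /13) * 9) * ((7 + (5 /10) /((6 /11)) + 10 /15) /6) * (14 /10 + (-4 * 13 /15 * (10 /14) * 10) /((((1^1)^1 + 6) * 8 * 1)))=145024 /22295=6.50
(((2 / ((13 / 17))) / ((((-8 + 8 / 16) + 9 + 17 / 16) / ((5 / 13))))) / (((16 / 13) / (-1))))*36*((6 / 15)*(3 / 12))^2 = -306 / 2665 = -0.11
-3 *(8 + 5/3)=-29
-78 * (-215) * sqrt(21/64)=8385 * sqrt(21)/4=9606.22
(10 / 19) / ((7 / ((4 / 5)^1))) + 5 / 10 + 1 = 415 / 266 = 1.56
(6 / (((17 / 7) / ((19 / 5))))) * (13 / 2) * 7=427.16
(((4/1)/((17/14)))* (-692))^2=1501717504/289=5196254.34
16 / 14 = 8 / 7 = 1.14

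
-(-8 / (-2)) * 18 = -72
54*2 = 108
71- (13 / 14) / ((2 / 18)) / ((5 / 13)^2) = 5077 / 350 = 14.51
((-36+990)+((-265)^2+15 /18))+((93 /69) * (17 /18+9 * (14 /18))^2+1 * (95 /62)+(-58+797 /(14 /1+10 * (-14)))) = 115139788249 /1617084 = 71202.11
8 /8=1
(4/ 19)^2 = 16/ 361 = 0.04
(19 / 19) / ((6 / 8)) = 4 / 3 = 1.33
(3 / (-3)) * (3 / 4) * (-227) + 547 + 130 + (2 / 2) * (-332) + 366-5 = 3505 / 4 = 876.25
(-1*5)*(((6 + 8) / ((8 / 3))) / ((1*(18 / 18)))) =-105 / 4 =-26.25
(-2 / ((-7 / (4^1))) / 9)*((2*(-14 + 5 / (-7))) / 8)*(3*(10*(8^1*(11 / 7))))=-181280 / 1029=-176.17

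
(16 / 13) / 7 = 16 / 91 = 0.18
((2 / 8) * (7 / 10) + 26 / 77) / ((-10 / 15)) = -4737 / 6160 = -0.77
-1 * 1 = -1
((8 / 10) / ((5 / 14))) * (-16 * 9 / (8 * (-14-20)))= 504 / 425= 1.19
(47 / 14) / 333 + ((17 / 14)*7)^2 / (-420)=-30199 / 186480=-0.16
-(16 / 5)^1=-16 / 5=-3.20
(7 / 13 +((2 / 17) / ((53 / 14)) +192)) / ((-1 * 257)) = -2255567 / 3010241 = -0.75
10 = 10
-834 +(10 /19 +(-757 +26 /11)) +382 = -1206.11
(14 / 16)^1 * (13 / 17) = 91 / 136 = 0.67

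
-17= -17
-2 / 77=-0.03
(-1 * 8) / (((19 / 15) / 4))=-480 / 19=-25.26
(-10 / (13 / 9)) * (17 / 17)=-90 / 13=-6.92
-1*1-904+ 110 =-795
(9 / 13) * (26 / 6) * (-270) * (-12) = 9720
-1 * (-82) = 82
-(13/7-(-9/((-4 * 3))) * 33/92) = -1.59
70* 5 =350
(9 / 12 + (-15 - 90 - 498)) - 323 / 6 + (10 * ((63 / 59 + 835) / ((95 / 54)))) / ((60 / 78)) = 371410907 / 67260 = 5522.02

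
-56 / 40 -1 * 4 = -5.40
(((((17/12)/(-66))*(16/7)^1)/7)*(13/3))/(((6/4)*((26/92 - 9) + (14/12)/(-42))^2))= -575552/2173914743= -0.00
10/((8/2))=5/2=2.50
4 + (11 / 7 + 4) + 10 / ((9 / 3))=12.90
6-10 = -4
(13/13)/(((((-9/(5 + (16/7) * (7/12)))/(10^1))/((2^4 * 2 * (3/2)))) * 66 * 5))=-304/297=-1.02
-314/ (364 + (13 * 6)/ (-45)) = -2355/ 2717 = -0.87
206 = 206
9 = 9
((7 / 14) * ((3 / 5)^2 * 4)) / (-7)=-18 / 175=-0.10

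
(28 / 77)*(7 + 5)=48 / 11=4.36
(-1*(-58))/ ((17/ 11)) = 638/ 17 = 37.53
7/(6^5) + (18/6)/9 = 2599/7776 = 0.33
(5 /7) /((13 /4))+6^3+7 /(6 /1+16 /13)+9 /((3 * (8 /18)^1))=3831129 /17108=223.94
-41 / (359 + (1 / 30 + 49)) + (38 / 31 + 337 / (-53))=-105249243 / 20111963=-5.23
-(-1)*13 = 13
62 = 62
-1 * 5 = -5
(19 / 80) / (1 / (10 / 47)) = 19 / 376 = 0.05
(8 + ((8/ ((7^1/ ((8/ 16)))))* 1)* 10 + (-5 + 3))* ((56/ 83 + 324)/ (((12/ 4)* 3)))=2209736/ 5229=422.59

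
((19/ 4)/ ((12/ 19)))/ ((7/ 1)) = 361/ 336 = 1.07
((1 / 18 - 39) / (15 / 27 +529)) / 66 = -701 / 629112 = -0.00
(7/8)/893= 7/7144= 0.00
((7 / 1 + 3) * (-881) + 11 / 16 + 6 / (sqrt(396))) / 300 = -46983 / 1600 + sqrt(11) / 3300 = -29.36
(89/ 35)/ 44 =89/ 1540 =0.06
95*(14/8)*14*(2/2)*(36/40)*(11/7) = 13167/4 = 3291.75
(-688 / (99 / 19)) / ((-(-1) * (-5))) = 13072 / 495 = 26.41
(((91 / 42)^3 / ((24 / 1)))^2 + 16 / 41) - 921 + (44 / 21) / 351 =-920.42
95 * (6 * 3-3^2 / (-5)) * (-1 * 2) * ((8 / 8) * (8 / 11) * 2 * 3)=-16416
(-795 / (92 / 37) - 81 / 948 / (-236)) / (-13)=548412639 / 22298224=24.59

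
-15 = -15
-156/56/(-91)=0.03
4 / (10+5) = 4 / 15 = 0.27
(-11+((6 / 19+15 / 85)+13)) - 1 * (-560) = 181685 / 323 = 562.49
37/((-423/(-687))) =8473/141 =60.09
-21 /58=-0.36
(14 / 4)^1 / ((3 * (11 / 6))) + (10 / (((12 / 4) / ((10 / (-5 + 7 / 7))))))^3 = -171686 / 297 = -578.07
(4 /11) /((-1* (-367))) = 4 /4037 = 0.00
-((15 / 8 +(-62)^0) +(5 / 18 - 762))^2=-2985201769 / 5184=-575849.11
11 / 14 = 0.79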